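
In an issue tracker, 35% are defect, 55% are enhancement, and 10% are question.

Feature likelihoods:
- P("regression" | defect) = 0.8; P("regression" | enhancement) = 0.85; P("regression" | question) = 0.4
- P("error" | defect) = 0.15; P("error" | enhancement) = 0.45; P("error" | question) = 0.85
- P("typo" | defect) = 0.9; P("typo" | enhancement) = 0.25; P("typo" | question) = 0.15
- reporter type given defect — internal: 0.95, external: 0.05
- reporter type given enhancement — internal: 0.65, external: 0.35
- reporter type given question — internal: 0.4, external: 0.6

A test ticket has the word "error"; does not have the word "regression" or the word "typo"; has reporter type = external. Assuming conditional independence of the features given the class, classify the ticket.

question

defect: 0.35 × (1−0.8) × 0.15 × (1−0.9) × 0.05 = 0.0000525
enhancement: 0.55 × (1−0.85) × 0.45 × (1−0.25) × 0.35 = 0.0097453125
question: 0.1 × (1−0.4) × 0.85 × (1−0.15) × 0.6 = 0.02601
Highest score → question.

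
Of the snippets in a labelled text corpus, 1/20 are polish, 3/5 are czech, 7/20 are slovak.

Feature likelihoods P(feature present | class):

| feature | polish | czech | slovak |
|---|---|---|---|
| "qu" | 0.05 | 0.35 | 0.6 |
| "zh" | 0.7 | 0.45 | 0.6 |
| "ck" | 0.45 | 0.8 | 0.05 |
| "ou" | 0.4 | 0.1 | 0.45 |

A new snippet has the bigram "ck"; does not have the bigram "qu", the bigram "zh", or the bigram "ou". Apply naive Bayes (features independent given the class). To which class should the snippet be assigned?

czech

polish: 0.05 × (1−0.05) × (1−0.7) × 0.45 × (1−0.4) = 0.0038475
czech: 0.6 × (1−0.35) × (1−0.45) × 0.8 × (1−0.1) = 0.15444
slovak: 0.35 × (1−0.6) × (1−0.6) × 0.05 × (1−0.45) = 0.00154
Highest score → czech.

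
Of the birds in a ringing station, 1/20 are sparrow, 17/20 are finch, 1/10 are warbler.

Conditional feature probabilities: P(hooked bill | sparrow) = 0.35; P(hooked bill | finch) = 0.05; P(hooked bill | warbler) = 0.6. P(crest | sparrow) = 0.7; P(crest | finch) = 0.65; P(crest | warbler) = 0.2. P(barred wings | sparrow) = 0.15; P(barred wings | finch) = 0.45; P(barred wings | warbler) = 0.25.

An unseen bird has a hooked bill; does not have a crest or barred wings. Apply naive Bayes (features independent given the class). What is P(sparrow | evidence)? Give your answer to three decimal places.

0.092

sparrow: 0.05 × 0.35 × (1−0.7) × (1−0.15) = 0.0044625
finch: 0.85 × 0.05 × (1−0.65) × (1−0.45) = 0.00818125
warbler: 0.1 × 0.6 × (1−0.2) × (1−0.25) = 0.036
P(sparrow | x) = 0.0044625 / 0.04864375 ≈ 0.092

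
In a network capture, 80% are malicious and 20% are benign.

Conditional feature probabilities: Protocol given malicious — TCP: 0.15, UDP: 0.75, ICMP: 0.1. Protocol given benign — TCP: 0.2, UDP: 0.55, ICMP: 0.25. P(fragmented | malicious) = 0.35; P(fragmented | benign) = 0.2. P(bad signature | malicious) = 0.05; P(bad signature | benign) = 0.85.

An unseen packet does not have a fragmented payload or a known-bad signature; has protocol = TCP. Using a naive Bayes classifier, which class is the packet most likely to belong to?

malicious

malicious: 0.8 × 0.15 × (1−0.35) × (1−0.05) = 0.0741
benign: 0.2 × 0.2 × (1−0.2) × (1−0.85) = 0.0048
Highest score → malicious.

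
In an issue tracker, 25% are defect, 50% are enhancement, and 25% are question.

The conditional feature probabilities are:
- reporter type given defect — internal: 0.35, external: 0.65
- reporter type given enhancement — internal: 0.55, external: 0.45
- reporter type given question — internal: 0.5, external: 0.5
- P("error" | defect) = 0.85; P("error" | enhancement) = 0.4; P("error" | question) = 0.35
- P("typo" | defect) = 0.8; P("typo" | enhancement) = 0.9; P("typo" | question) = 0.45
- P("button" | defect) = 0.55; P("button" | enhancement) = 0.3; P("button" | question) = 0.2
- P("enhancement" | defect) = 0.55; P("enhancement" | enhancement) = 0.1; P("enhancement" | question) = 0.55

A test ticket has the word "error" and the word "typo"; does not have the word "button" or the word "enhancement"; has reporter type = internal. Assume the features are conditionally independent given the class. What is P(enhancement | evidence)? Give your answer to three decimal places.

0.765

defect: 0.25 × 0.35 × 0.85 × 0.8 × (1−0.55) × (1−0.55) = 0.01204875
enhancement: 0.5 × 0.55 × 0.4 × 0.9 × (1−0.3) × (1−0.1) = 0.06237
question: 0.25 × 0.5 × 0.35 × 0.45 × (1−0.2) × (1−0.55) = 0.0070875
P(enhancement | x) = 0.06237 / 0.08150625 ≈ 0.765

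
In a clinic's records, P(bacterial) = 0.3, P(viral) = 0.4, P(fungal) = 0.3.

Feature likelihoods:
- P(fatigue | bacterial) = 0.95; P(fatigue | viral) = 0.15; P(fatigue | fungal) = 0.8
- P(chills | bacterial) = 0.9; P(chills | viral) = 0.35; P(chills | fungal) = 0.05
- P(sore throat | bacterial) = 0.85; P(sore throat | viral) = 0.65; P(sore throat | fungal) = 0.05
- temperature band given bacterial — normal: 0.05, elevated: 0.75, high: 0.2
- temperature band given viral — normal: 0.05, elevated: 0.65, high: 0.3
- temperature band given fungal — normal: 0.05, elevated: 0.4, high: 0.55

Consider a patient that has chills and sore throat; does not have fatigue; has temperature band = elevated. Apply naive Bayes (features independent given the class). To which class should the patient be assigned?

viral

bacterial: 0.3 × (1−0.95) × 0.9 × 0.85 × 0.75 = 0.00860625
viral: 0.4 × (1−0.15) × 0.35 × 0.65 × 0.65 = 0.0502775
fungal: 0.3 × (1−0.8) × 0.05 × 0.05 × 0.4 = 0.00006
Highest score → viral.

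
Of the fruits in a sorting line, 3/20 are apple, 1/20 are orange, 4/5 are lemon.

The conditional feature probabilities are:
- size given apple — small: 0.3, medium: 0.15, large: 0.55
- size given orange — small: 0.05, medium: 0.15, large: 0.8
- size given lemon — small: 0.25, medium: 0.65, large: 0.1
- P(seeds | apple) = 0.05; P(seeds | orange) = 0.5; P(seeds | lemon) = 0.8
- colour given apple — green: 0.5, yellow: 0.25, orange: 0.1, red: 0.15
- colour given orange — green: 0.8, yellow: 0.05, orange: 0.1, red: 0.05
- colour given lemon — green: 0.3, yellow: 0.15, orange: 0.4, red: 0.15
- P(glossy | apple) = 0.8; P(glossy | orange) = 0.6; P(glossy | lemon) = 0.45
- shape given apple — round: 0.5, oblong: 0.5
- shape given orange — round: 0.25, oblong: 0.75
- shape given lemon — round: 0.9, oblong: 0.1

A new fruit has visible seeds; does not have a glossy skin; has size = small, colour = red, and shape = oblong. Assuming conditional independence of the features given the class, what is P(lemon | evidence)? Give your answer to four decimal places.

apple: 0.15 × 0.3 × 0.05 × 0.15 × (1−0.8) × 0.5 = 0.00003375
orange: 0.05 × 0.05 × 0.5 × 0.05 × (1−0.6) × 0.75 = 0.00001875
lemon: 0.8 × 0.25 × 0.8 × 0.15 × (1−0.45) × 0.1 = 0.00132
P(lemon | x) = 0.00132 / 0.0013725 ≈ 0.9617

0.9617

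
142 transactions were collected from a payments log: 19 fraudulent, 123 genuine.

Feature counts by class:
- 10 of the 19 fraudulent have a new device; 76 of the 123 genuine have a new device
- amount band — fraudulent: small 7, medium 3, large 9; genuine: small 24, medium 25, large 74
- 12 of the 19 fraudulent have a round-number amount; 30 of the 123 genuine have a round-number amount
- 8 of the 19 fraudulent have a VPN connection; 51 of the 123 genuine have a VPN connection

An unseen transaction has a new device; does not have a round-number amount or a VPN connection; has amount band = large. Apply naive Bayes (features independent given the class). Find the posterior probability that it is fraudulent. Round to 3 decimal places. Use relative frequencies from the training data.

0.048

fraudulent: (19/142) × (10/19) × (9/19) × (7/19) × (11/19) ≈ 0.00711515
genuine: (123/142) × (76/123) × (74/123) × (93/123) × (72/123) ≈ 0.142514
P(fraudulent | x) = 0.00711515 / 0.14962915 ≈ 0.048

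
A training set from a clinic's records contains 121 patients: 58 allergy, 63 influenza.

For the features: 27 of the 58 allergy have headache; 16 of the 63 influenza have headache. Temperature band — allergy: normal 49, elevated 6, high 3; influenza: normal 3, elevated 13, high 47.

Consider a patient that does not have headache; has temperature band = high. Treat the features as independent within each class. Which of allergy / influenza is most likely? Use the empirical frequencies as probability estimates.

influenza

allergy: (58/121) × (31/58) × (3/58) ≈ 0.0132516
influenza: (63/121) × (47/63) × (47/63) ≈ 0.289781
Highest score → influenza.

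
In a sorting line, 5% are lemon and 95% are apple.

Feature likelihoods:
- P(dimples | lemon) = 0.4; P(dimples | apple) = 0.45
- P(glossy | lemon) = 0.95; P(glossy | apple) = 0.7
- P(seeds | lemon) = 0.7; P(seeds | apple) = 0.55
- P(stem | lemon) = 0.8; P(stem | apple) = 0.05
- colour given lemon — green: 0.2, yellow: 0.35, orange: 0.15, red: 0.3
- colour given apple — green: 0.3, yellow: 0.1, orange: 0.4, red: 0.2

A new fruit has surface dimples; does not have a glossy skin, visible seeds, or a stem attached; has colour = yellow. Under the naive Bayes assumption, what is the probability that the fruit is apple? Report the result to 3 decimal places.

lemon: 0.05 × 0.4 × (1−0.95) × (1−0.7) × (1−0.8) × 0.35 = 0.000021
apple: 0.95 × 0.45 × (1−0.7) × (1−0.55) × (1−0.05) × 0.1 = 0.0054826875
P(apple | x) = 0.0054826875 / 0.0055036875 ≈ 0.996

0.996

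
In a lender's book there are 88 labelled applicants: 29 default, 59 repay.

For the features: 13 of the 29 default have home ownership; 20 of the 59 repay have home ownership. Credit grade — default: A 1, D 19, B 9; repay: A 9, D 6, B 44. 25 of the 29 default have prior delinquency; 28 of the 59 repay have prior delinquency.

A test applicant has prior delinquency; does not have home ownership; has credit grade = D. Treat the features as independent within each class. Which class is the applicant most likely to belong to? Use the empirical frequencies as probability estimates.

default

default: (29/88) × (16/29) × (19/29) × (25/29) ≈ 0.102692
repay: (59/88) × (39/59) × (6/59) × (28/59) ≈ 0.0213888
Highest score → default.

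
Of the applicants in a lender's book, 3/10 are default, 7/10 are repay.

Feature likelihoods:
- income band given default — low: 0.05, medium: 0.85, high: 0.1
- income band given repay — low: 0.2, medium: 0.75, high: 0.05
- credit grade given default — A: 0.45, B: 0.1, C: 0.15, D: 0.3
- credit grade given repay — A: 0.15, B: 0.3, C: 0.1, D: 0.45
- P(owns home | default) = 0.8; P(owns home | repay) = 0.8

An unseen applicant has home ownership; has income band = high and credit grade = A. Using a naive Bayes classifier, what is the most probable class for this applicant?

default

default: 0.3 × 0.1 × 0.45 × 0.8 = 0.0108
repay: 0.7 × 0.05 × 0.15 × 0.8 = 0.0042
Highest score → default.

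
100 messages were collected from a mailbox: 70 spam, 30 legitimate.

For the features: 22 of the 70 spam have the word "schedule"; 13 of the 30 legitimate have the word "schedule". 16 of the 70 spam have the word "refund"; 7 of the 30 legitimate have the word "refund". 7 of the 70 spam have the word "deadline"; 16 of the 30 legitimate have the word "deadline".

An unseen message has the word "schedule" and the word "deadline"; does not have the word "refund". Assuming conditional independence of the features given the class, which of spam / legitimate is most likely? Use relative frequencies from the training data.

legitimate

spam: (70/100) × (22/70) × (54/70) × (7/70) ≈ 0.0169714
legitimate: (30/100) × (13/30) × (23/30) × (16/30) ≈ 0.0531556
Highest score → legitimate.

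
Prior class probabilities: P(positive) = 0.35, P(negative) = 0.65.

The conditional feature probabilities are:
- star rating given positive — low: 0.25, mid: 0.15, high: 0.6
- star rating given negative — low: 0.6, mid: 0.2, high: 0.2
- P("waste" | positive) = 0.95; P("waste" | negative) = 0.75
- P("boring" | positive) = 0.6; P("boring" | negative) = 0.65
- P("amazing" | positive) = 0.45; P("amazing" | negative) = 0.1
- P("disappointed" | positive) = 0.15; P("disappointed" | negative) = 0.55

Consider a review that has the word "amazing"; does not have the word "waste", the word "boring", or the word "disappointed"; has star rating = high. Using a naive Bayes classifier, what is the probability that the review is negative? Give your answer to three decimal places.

positive: 0.35 × 0.6 × (1−0.95) × (1−0.6) × 0.45 × (1−0.15) = 0.0016065
negative: 0.65 × 0.2 × (1−0.75) × (1−0.65) × 0.1 × (1−0.55) = 0.000511875
P(negative | x) = 0.000511875 / 0.002118375 ≈ 0.242

0.242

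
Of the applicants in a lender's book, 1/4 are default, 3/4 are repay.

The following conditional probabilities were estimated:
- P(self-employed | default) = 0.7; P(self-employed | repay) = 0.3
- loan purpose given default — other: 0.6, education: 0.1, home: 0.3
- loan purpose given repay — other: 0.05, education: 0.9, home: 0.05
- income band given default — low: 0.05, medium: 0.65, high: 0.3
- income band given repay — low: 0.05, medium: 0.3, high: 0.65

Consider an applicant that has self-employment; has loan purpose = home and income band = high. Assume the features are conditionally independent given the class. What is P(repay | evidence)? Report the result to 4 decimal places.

0.3171

default: 0.25 × 0.7 × 0.3 × 0.3 = 0.01575
repay: 0.75 × 0.3 × 0.05 × 0.65 = 0.0073125
P(repay | x) = 0.0073125 / 0.0230625 ≈ 0.3171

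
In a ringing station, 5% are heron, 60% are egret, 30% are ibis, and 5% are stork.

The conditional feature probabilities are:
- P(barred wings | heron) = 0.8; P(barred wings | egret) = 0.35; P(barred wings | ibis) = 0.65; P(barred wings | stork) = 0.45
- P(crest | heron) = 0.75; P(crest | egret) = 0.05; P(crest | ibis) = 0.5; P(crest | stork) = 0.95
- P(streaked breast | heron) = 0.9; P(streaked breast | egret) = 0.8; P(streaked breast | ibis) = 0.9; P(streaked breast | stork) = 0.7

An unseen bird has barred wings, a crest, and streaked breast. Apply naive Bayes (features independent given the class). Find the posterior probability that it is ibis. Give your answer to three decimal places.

heron: 0.05 × 0.8 × 0.75 × 0.9 = 0.027
egret: 0.6 × 0.35 × 0.05 × 0.8 = 0.0084
ibis: 0.3 × 0.65 × 0.5 × 0.9 = 0.08775
stork: 0.05 × 0.45 × 0.95 × 0.7 = 0.0149625
P(ibis | x) = 0.08775 / 0.1381125 ≈ 0.635

0.635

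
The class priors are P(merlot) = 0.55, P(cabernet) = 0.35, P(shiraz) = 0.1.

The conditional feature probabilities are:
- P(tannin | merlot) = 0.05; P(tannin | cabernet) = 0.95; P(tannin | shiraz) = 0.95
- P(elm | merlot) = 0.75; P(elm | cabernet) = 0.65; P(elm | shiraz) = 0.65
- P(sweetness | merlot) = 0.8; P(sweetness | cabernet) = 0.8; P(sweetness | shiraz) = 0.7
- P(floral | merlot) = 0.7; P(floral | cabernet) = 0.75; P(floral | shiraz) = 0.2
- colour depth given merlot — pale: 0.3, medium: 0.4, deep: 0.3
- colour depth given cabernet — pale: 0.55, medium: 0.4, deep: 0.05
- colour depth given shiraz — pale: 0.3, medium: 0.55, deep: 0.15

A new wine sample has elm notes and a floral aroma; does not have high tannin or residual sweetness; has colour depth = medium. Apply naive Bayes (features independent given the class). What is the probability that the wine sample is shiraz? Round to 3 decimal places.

0.005

merlot: 0.55 × (1−0.05) × 0.75 × (1−0.8) × 0.7 × 0.4 = 0.021945
cabernet: 0.35 × (1−0.95) × 0.65 × (1−0.8) × 0.75 × 0.4 = 0.0006825
shiraz: 0.1 × (1−0.95) × 0.65 × (1−0.7) × 0.2 × 0.55 = 0.00010725
P(shiraz | x) = 0.00010725 / 0.02273475 ≈ 0.005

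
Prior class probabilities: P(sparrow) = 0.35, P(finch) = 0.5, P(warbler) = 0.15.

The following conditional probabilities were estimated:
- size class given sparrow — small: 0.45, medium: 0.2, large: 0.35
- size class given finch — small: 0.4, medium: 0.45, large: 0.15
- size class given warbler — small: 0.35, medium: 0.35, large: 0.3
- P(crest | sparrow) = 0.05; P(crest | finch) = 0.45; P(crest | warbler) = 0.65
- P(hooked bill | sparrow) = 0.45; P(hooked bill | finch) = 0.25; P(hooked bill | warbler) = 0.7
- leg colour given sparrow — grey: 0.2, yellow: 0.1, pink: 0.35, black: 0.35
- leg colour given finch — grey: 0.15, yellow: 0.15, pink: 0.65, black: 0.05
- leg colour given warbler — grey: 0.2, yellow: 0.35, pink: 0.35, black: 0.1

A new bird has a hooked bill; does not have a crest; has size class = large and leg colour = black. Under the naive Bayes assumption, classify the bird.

sparrow

sparrow: 0.35 × 0.35 × (1−0.05) × 0.45 × 0.35 = 0.0183290625
finch: 0.5 × 0.15 × (1−0.45) × 0.25 × 0.05 = 0.000515625
warbler: 0.15 × 0.3 × (1−0.65) × 0.7 × 0.1 = 0.0011025
Highest score → sparrow.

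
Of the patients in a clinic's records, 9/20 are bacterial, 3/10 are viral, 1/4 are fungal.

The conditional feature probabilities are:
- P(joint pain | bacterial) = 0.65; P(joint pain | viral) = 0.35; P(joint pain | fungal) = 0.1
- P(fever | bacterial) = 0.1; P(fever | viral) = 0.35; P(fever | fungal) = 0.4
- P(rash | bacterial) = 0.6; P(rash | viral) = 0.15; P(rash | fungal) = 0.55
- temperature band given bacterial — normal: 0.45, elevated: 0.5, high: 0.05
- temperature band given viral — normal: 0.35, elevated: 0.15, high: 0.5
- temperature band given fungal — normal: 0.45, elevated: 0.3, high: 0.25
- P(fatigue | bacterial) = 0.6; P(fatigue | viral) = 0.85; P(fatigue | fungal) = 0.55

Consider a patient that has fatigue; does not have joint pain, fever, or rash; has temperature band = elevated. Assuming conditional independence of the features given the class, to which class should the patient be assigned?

bacterial

bacterial: 0.45 × (1−0.65) × (1−0.1) × (1−0.6) × 0.5 × 0.6 = 0.01701
viral: 0.3 × (1−0.35) × (1−0.35) × (1−0.15) × 0.15 × 0.85 = 0.01373653125
fungal: 0.25 × (1−0.1) × (1−0.4) × (1−0.55) × 0.3 × 0.55 = 0.01002375
Highest score → bacterial.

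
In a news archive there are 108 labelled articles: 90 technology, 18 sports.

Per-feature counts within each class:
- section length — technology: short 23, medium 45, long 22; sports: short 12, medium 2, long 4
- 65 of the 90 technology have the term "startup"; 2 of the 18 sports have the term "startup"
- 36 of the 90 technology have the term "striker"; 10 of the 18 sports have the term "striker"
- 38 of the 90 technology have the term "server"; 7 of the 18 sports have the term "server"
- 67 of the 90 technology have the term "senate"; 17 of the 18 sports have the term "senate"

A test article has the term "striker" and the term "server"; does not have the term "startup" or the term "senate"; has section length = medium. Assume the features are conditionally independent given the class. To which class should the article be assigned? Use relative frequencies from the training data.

technology: (90/108) × (45/90) × (25/90) × (36/90) × (38/90) × (23/90) ≈ 0.00499543
sports: (18/108) × (2/18) × (16/18) × (10/18) × (7/18) × (1/18) ≈ 0.000197576
Highest score → technology.

technology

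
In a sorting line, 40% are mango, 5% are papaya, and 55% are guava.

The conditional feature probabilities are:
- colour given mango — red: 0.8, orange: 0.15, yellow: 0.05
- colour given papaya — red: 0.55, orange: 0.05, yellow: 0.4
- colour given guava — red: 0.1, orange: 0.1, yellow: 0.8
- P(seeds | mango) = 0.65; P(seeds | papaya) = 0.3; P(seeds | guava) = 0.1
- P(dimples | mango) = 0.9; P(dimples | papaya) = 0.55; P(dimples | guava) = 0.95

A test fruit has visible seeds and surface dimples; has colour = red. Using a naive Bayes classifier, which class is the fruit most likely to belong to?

mango

mango: 0.4 × 0.8 × 0.65 × 0.9 = 0.1872
papaya: 0.05 × 0.55 × 0.3 × 0.55 = 0.0045375
guava: 0.55 × 0.1 × 0.1 × 0.95 = 0.005225
Highest score → mango.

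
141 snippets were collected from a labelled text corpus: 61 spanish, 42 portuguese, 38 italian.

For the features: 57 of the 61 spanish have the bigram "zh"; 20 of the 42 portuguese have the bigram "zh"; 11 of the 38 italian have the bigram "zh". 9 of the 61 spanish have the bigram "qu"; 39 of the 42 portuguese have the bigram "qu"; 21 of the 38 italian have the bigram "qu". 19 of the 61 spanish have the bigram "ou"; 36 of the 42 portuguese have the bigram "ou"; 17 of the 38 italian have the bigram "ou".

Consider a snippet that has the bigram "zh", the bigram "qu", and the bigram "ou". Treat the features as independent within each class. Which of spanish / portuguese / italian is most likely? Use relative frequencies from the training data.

portuguese

spanish: (61/141) × (57/61) × (9/61) × (19/61) ≈ 0.0185777
portuguese: (42/141) × (20/42) × (39/42) × (36/42) ≈ 0.112896
italian: (38/141) × (11/38) × (21/38) × (17/38) ≈ 0.0192874
Highest score → portuguese.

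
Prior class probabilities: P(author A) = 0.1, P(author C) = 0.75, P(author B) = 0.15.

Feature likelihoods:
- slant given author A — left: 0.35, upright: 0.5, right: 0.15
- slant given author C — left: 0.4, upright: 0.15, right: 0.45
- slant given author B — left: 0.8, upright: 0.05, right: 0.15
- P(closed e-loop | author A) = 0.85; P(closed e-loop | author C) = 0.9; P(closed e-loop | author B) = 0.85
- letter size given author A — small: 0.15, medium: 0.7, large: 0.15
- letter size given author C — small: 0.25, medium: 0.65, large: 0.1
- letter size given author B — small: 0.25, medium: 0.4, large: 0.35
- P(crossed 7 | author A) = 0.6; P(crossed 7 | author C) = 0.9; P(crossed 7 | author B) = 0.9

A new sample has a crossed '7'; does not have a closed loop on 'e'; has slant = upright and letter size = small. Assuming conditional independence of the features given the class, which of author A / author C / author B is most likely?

author A: 0.1 × 0.5 × (1−0.85) × 0.15 × 0.6 = 0.000675
author C: 0.75 × 0.15 × (1−0.9) × 0.25 × 0.9 = 0.00253125
author B: 0.15 × 0.05 × (1−0.85) × 0.25 × 0.9 = 0.000253125
Highest score → author C.

author C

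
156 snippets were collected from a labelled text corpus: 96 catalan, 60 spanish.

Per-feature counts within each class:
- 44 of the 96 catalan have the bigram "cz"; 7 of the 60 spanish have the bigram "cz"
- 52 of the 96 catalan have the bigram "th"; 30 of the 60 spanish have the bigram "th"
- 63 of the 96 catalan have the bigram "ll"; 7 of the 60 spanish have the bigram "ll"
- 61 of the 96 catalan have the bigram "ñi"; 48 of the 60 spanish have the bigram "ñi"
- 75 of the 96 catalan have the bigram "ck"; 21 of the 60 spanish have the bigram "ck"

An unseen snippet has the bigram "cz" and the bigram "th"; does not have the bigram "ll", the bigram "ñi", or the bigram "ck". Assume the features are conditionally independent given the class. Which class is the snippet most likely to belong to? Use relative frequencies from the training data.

catalan

catalan: (96/156) × (44/96) × (52/96) × (33/96) × (35/96) × (21/96) ≈ 0.0041884
spanish: (60/156) × (7/60) × (30/60) × (53/60) × (12/60) × (39/60) ≈ 0.00257639
Highest score → catalan.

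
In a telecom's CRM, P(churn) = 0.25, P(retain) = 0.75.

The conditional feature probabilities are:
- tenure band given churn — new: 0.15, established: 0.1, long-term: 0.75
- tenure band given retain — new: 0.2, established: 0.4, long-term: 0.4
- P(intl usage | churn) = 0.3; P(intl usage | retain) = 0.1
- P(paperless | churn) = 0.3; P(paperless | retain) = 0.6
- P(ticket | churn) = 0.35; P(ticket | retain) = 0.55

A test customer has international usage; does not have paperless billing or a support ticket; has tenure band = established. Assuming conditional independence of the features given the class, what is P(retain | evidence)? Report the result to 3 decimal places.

0.613

churn: 0.25 × 0.1 × 0.3 × (1−0.3) × (1−0.35) = 0.0034125
retain: 0.75 × 0.4 × 0.1 × (1−0.6) × (1−0.55) = 0.0054
P(retain | x) = 0.0054 / 0.0088125 ≈ 0.613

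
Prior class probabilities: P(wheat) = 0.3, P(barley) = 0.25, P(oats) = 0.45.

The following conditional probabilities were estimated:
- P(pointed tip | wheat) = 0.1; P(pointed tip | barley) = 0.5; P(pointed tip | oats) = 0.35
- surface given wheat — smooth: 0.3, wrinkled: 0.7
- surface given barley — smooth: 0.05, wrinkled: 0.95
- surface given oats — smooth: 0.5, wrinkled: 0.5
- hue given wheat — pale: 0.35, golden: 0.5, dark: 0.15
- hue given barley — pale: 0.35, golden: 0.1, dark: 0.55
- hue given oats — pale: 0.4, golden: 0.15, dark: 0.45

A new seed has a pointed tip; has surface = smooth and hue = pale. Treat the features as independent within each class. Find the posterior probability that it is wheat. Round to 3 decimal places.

0.086

wheat: 0.3 × 0.1 × 0.3 × 0.35 = 0.00315
barley: 0.25 × 0.5 × 0.05 × 0.35 = 0.0021875
oats: 0.45 × 0.35 × 0.5 × 0.4 = 0.0315
P(wheat | x) = 0.00315 / 0.0368375 ≈ 0.086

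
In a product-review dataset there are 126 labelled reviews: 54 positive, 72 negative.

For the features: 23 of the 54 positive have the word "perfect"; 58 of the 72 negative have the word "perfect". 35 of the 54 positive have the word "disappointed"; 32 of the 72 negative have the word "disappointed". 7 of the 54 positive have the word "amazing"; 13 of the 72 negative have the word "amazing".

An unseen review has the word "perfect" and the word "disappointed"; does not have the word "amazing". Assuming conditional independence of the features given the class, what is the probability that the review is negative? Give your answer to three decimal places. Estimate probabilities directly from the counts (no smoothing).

positive: (54/126) × (23/54) × (35/54) × (47/54) ≈ 0.102976
negative: (72/126) × (58/72) × (32/72) × (59/72) ≈ 0.167646
P(negative | x) = 0.167646 / 0.270622 ≈ 0.619

0.619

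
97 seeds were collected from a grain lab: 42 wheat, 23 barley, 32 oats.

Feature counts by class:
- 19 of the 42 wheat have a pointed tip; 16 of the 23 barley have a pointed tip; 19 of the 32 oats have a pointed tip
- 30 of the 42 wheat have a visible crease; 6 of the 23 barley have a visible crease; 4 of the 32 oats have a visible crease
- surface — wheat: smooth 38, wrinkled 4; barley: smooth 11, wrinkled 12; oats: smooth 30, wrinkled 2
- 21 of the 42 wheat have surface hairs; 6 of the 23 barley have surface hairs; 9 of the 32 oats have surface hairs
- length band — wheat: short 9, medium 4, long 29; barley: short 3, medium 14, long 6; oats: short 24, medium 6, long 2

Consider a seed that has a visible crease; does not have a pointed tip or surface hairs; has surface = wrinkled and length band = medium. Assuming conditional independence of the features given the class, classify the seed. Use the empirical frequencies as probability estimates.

barley

wheat: (42/97) × (23/42) × (30/42) × (4/42) × (21/42) × (4/42) ≈ 0.000768103
barley: (23/97) × (7/23) × (6/23) × (12/23) × (17/23) × (14/23) ≈ 0.004419
oats: (32/97) × (13/32) × (4/32) × (2/32) × (23/32) × (6/32) ≈ 0.000141104
Highest score → barley.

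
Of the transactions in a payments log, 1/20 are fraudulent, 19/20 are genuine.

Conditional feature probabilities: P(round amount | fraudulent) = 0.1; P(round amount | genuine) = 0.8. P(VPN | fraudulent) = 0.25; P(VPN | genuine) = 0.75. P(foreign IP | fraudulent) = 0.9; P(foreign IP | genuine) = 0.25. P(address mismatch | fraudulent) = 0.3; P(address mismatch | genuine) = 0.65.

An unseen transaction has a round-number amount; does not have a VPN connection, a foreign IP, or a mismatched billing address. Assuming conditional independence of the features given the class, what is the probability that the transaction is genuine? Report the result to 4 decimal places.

fraudulent: 0.05 × 0.1 × (1−0.25) × (1−0.9) × (1−0.3) = 0.0002625
genuine: 0.95 × 0.8 × (1−0.75) × (1−0.25) × (1−0.65) = 0.049875
P(genuine | x) = 0.049875 / 0.0501375 ≈ 0.9948

0.9948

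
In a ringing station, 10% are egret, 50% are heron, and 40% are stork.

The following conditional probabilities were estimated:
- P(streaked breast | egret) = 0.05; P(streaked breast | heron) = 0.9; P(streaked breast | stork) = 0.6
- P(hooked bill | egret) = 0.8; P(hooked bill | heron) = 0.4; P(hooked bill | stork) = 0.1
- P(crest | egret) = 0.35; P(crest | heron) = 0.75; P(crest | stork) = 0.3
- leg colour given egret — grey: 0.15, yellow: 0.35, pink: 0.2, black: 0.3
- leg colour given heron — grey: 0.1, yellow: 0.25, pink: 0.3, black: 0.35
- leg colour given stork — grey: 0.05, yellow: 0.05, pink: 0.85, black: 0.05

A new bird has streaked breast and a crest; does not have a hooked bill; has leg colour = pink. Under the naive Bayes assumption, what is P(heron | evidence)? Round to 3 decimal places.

0.524

egret: 0.1 × 0.05 × (1−0.8) × 0.35 × 0.2 = 0.00007
heron: 0.5 × 0.9 × (1−0.4) × 0.75 × 0.3 = 0.06075
stork: 0.4 × 0.6 × (1−0.1) × 0.3 × 0.85 = 0.05508
P(heron | x) = 0.06075 / 0.1159 ≈ 0.524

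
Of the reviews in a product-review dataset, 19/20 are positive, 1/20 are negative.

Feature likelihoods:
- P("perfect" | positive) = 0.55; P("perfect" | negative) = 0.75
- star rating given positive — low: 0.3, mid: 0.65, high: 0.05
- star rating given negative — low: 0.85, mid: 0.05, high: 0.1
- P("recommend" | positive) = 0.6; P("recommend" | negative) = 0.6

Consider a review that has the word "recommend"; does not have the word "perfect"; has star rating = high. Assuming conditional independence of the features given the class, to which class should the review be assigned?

positive

positive: 0.95 × (1−0.55) × 0.05 × 0.6 = 0.012825
negative: 0.05 × (1−0.75) × 0.1 × 0.6 = 0.00075
Highest score → positive.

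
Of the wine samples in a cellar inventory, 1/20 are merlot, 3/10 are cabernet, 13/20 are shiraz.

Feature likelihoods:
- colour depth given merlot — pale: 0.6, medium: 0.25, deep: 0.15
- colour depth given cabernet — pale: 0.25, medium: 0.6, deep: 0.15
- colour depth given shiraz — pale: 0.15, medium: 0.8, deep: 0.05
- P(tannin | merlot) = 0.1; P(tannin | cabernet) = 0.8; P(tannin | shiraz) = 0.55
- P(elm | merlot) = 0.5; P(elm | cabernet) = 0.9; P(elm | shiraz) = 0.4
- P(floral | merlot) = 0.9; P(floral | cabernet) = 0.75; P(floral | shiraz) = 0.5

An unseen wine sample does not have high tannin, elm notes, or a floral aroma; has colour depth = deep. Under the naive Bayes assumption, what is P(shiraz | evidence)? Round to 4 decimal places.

0.8864

merlot: 0.05 × 0.15 × (1−0.1) × (1−0.5) × (1−0.9) = 0.0003375
cabernet: 0.3 × 0.15 × (1−0.8) × (1−0.9) × (1−0.75) = 0.000225
shiraz: 0.65 × 0.05 × (1−0.55) × (1−0.4) × (1−0.5) = 0.0043875
P(shiraz | x) = 0.0043875 / 0.00495 ≈ 0.8864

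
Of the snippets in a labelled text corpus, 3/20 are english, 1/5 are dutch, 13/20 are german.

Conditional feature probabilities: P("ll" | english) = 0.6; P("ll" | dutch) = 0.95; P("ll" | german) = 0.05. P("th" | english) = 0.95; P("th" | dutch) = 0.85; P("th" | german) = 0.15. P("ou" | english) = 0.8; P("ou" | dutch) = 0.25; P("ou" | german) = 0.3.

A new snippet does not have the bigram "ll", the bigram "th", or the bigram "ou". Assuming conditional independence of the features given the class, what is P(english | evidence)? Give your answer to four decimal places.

0.0016

english: 0.15 × (1−0.6) × (1−0.95) × (1−0.8) = 0.0006
dutch: 0.2 × (1−0.95) × (1−0.85) × (1−0.25) = 0.001125
german: 0.65 × (1−0.05) × (1−0.15) × (1−0.3) = 0.3674125
P(english | x) = 0.0006 / 0.3691375 ≈ 0.0016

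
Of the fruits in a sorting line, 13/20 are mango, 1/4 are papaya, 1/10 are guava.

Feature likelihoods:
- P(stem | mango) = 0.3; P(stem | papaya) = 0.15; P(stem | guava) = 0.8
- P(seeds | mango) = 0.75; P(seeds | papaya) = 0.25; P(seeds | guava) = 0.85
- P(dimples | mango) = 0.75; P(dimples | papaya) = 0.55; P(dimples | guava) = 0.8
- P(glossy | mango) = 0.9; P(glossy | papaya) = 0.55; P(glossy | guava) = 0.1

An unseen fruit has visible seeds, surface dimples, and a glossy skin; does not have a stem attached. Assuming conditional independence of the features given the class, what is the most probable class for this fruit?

mango: 0.65 × (1−0.3) × 0.75 × 0.75 × 0.9 = 0.23034375
papaya: 0.25 × (1−0.15) × 0.25 × 0.55 × 0.55 = 0.0160703125
guava: 0.1 × (1−0.8) × 0.85 × 0.8 × 0.1 = 0.00136
Highest score → mango.

mango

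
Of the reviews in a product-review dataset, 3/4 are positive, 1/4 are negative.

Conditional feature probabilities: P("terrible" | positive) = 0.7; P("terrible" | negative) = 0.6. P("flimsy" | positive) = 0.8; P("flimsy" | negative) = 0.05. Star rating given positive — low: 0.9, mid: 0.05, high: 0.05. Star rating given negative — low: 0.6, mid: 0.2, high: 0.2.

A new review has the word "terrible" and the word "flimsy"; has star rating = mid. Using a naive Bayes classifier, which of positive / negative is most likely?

positive

positive: 0.75 × 0.7 × 0.8 × 0.05 = 0.021
negative: 0.25 × 0.6 × 0.05 × 0.2 = 0.0015
Highest score → positive.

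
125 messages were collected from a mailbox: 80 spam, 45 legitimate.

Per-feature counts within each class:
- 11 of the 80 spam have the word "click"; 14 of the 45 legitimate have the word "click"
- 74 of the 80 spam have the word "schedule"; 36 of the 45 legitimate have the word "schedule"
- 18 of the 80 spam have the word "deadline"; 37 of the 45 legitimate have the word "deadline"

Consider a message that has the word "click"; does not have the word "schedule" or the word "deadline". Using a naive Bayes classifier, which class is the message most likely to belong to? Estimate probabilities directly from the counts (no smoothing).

spam: (80/125) × (11/80) × (6/80) × (62/80) = 0.005115
legitimate: (45/125) × (14/45) × (9/45) × (8/45) ≈ 0.00398222
Highest score → spam.

spam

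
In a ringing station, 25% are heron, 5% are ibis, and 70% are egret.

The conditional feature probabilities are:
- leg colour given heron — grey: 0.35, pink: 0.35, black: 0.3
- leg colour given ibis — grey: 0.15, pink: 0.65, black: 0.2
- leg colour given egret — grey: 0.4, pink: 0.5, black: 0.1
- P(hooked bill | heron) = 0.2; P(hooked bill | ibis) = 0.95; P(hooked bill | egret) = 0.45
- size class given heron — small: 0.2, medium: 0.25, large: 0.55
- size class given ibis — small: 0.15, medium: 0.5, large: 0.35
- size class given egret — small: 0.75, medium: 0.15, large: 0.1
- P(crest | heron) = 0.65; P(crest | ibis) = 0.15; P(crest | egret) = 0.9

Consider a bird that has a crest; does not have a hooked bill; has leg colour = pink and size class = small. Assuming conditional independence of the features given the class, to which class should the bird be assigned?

egret

heron: 0.25 × 0.35 × (1−0.2) × 0.2 × 0.65 = 0.0091
ibis: 0.05 × 0.65 × (1−0.95) × 0.15 × 0.15 = 0.0000365625
egret: 0.7 × 0.5 × (1−0.45) × 0.75 × 0.9 = 0.1299375
Highest score → egret.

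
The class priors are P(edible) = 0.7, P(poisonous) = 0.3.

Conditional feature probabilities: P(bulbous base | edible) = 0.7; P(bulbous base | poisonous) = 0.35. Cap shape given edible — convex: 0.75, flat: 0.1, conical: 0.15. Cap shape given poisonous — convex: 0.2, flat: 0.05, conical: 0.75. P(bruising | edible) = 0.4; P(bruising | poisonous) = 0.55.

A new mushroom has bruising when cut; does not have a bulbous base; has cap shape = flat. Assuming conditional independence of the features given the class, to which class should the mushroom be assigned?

edible

edible: 0.7 × (1−0.7) × 0.1 × 0.4 = 0.0084
poisonous: 0.3 × (1−0.35) × 0.05 × 0.55 = 0.0053625
Highest score → edible.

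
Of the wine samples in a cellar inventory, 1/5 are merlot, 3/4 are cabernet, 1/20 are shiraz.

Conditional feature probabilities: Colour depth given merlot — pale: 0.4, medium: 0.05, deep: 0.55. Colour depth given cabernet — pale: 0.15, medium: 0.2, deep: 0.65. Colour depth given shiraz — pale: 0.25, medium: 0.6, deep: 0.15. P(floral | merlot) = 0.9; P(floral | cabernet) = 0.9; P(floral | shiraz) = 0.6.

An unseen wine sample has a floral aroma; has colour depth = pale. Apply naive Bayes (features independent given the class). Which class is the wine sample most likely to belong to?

merlot: 0.2 × 0.4 × 0.9 = 0.072
cabernet: 0.75 × 0.15 × 0.9 = 0.10125
shiraz: 0.05 × 0.25 × 0.6 = 0.0075
Highest score → cabernet.

cabernet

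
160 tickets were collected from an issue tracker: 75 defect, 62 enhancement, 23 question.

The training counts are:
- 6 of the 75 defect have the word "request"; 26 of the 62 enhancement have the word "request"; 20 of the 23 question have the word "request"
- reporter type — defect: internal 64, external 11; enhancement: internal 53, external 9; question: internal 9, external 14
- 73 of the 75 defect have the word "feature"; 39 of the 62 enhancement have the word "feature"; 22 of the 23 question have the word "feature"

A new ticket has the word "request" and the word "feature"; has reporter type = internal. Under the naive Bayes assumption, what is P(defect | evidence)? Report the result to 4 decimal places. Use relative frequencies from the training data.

defect: (75/160) × (6/75) × (64/75) × (73/75) ≈ 0.0311467
enhancement: (62/160) × (26/62) × (53/62) × (39/62) ≈ 0.0873797
question: (23/160) × (20/23) × (9/23) × (22/23) ≈ 0.0467864
P(defect | x) = 0.0311467 / 0.1653128 ≈ 0.1884

0.1884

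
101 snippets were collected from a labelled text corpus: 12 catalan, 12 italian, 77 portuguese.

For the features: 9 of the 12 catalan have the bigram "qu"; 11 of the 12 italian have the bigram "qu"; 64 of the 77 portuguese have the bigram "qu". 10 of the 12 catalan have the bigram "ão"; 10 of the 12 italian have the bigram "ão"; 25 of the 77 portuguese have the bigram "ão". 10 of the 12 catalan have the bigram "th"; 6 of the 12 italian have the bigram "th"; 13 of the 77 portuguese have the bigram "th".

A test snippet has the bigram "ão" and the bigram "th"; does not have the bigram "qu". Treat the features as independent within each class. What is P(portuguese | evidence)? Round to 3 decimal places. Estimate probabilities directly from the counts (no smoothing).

catalan: (12/101) × (3/12) × (10/12) × (10/12) ≈ 0.0206271
italian: (12/101) × (1/12) × (10/12) × (6/12) ≈ 0.00412541
portuguese: (77/101) × (13/77) × (25/77) × (13/77) ≈ 0.00705544
P(portuguese | x) = 0.00705544 / 0.03180795 ≈ 0.222

0.222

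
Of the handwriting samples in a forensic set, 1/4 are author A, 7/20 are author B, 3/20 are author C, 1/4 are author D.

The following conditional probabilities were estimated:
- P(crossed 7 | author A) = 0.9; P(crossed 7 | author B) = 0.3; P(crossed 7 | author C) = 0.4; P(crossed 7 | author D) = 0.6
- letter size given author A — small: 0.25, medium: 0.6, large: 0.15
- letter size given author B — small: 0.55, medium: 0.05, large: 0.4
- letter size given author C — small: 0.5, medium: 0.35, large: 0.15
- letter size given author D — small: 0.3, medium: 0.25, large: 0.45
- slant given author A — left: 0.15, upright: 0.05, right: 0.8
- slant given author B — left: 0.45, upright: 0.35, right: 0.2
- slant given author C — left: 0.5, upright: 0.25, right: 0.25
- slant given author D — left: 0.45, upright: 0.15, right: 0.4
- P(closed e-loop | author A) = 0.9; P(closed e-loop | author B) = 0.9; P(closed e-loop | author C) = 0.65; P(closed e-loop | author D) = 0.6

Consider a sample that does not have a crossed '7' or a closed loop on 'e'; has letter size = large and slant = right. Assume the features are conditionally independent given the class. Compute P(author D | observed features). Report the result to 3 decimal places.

0.677

author A: 0.25 × (1−0.9) × 0.15 × 0.8 × (1−0.9) = 0.0003
author B: 0.35 × (1−0.3) × 0.4 × 0.2 × (1−0.9) = 0.00196
author C: 0.15 × (1−0.4) × 0.15 × 0.25 × (1−0.65) = 0.00118125
author D: 0.25 × (1−0.6) × 0.45 × 0.4 × (1−0.6) = 0.0072
P(author D | x) = 0.0072 / 0.01064125 ≈ 0.677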